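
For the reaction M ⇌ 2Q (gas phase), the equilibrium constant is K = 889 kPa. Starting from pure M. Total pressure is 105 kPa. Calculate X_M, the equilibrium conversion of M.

Let X = conversion of M (basis 1 mol M); extent of reaction ξ = X.
Moles: n_M = 1 − X; n_Q = 2X.
Total moles n_T = 1 + X.
Mole fractions y_i = n_i/n_T; K = p_Q^2 / (p_M) with p_i = y_i·P.
This yields a degree-2 equation in X; solving on (0,1), X = 0.824.

X = 0.824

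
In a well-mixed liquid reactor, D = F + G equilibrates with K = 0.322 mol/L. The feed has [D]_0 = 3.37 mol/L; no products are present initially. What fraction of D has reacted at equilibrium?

Let X = conversion of D; extent ξ = 3.37·X mol/L.
Concentrations: [D] = 3.37 − 3.37X; [F] = 3.37X; [G] = 3.37X.
K = [F] [G] / ([D]).
Setting equal to 0.322 and solving for X on (0,1) gives X = 0.265.

X = 0.265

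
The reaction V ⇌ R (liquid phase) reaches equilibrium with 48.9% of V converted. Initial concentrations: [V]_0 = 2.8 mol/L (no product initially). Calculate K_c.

K_c = 0.957

Let X = conversion of V.
Concentrations: [V] = 2.8 − 2.8X; [R] = 2.8X.
At X = 0.489: [V] = 1.43, [R] = 1.37.
K_c = [R] / ([V]) = 0.957.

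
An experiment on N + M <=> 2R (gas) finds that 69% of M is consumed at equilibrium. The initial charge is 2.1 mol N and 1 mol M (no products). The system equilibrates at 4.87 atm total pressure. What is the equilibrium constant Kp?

Let X = conversion of M (basis 1 mol M); extent of reaction ξ = X.
At extent ξ: n_N = 2.1 − X; n_M = 1 − X; n_R = 2X.
Total moles n_T = 3.1 (Δν = 0, constant).
At X = 0.69: n_N = 1.41, n_M = 0.31, n_R = 1.38, n_T = 3.1.
p_i = (n_i/n_T)·P. Kp = p_R^2 / (p_N p_M) = 4.36.

Kp = 4.36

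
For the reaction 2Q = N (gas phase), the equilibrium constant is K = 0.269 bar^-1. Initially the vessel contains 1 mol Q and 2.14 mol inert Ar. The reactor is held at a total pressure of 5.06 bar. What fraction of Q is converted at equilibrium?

X = 0.368

Basis: 1 mol Q initially; let X = conversion of Q. Extent ξ = 0.5X.
Species balance: n_Q = 1 − X; n_N = 0.5X; n_I = 2.14 (inert).
Summing: n_T = 3.14 − 0.5X.
With p_i = (n_i/n_T)P, K = p_N / (p_Q^2).
This yields a degree-2 equation in X; solving on (0,1), X = 0.368.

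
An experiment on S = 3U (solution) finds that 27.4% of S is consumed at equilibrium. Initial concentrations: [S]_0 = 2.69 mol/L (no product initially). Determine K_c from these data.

K_c = 5.54 (mol/L)^2

Let X = conversion of S.
Concentrations: [S] = 2.69 − 2.69X; [U] = 8.07X.
At X = 0.274: [S] = 1.95, [U] = 2.21.
K_c = [U]^3 / ([S]) = 5.54 (mol/L)^2.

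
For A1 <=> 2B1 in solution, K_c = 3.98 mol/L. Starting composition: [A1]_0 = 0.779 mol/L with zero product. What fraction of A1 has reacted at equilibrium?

Let X = conversion of A1; extent ξ = 0.779·X mol/L.
Concentrations: [A1] = 0.779 − 0.779X; [B1] = 1.56X.
K_c = [B1]^2 / ([A1]).
Equating to 3.98 mol/L: the physical root is X = 0.659.

X = 0.659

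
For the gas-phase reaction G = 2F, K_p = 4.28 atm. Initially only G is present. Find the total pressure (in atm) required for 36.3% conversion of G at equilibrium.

P = 7.05 atm

Let X = conversion of G (basis 1 mol G); extent of reaction ξ = X.
Species balance: n_G = 1 − X; n_F = 2X.
n_T = Σnᵢ = 1 + X.
K_p = p_F^2 / (p_G) with p_i = (n_i/n_T)·P.
At X = 0.363: the mole-fraction product g(X) = Π y_i^ν_i = 0.6071. Since K_p = g(X)·P^{1}, P = (K_p/g)^(1/1) = (4.28/0.6071)^(1/1) = 7.05 atm.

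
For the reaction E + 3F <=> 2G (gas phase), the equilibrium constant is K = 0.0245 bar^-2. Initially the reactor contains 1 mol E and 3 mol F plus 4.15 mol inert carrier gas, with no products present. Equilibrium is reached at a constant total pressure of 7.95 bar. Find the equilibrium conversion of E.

X = 0.242

Basis: 1 mol E initially; let X = conversion of E. Extent ξ = X.
Mole table: n_E = 1 − X; n_F = 3 − 3X; n_G = 2X; n_I = 4.15 (inert).
n_T = Σnᵢ = 8.15 − 2X.
Mole fractions y_i = n_i/n_T; K = p_G^2 / (p_E p_F^3) with p_i = y_i·P.
Substituting and setting equal to 0.0245 bar^-2 gives a polynomial in X; the root in (0,1) is X = 0.242.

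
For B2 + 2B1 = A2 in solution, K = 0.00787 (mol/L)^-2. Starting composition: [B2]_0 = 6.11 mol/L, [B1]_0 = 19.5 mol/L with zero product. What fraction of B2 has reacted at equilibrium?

X = 0.558

Let X = conversion of B2; extent ξ = 6.11·X mol/L.
Concentrations: [B2] = 6.11 − 6.11X; [B1] = 19.5 − 12.2X; [A2] = 6.11X.
K = [A2] / ([B2] [B1]^2).
Equating to 0.00787 (mol/L)^-2: the physical root is X = 0.558.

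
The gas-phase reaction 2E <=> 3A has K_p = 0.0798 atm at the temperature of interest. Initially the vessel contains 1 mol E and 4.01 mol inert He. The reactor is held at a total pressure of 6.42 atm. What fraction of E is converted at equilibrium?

X = 0.225

Let X = conversion of E (basis 1 mol E); extent of reaction ξ = 0.5X.
Mole table: n_E = 1 − X; n_A = 1.5X; n_I = 4.01 (inert).
Summing: n_T = 5.01 + 0.5X.
With p_i = (n_i/n_T)P, K_p = p_A^3 / (p_E^2).
Setting this equal to 0.0798 atm and taking the physical root (0 < X < 1) gives X = 0.225.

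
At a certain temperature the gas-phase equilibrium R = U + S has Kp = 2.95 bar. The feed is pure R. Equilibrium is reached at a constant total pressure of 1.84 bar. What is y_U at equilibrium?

y_U = 0.440

Let X = conversion of R (basis 1 mol R); extent of reaction ξ = X.
Species balance: n_R = 1 − X; n_U = X; n_S = X.
n_T = Σnᵢ = 1 + X.
y_i = n_i/n_T, p_i = y_i·P. Kp = p_U p_S / (p_R).
Setting this equal to 2.95 bar and taking the physical root (0 < X < 1) gives X = 0.785.
Then n_U = 0.785, n_T = 1.78, so y_U = 0.440.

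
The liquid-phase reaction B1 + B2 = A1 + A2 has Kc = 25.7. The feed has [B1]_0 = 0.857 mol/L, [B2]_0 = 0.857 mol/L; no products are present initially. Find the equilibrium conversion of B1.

X = 0.835

Let X = conversion of B1; extent ξ = 0.857·X mol/L.
Concentrations: [B1] = 0.857 − 0.857X; [B2] = 0.857 − 0.857X; [A1] = 0.857X; [A2] = 0.857X.
Kc = [A1] [A2] / ([B1] [B2]).
Solving Kc = 25.7 for X ∈ (0,1): X = 0.835.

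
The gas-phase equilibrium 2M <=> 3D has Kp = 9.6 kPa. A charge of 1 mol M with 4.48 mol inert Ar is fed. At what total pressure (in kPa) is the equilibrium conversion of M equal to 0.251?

P = 566 kPa

Take 1 mol M as basis and let X be its fractional conversion, so ξ = 0.5X.
Species balance: n_M = 1 − X; n_D = 1.5X; n_I = 4.48 (inert).
Summing: n_T = 5.48 + 0.5X.
Kp = p_D^3 / (p_M^2) with p_i = (n_i/n_T)·P.
At X = 0.251: the mole-fraction product g(X) = Π y_i^ν_i = 0.01697. Since Kp = g(X)·P^{1}, P = (Kp/g)^(1/1) = (9.6/0.01697)^(1/1) = 566 kPa.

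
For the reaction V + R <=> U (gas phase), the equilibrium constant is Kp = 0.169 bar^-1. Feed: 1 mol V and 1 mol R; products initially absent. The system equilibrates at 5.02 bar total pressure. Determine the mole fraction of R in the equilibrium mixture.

y_R = 0.424

Take 1 mol V as basis and let X be its fractional conversion, so ξ = X.
Mole table: n_V = 1 − X; n_R = 1 − X; n_U = X.
n_T = Σnᵢ = 2 − X.
Mole fractions y_i = n_i/n_T; Kp = p_U / (p_V p_R) with p_i = y_i·P.
Equating to 0.169 bar^-1 and solving on 0 < X < 1: X = 0.264.
Then n_R = 0.736, n_T = 1.74, so y_R = 0.424.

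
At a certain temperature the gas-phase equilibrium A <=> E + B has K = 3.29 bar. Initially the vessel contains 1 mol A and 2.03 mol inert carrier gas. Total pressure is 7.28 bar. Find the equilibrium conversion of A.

X = 0.705

Let X = conversion of A (basis 1 mol A); extent of reaction ξ = X.
Species balance: n_A = 1 − X; n_E = X; n_B = X; n_I = 2.03 (inert).
n_T = Σnᵢ = 3.03 + X.
y_i = n_i/n_T, p_i = y_i·P. K = p_E p_B / (p_A).
Substituting and setting equal to 3.29 bar gives a polynomial in X; the root in (0,1) is X = 0.705.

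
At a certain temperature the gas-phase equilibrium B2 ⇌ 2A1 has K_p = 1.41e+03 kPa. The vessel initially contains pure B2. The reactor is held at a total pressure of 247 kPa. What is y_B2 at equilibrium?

y_B2 = 0.132

Take 1 mol B2 as basis and let X be its fractional conversion, so ξ = X.
At extent ξ: n_B2 = 1 − X; n_A1 = 2X.
n_T = Σnᵢ = 1 + X.
With p_i = (n_i/n_T)P, K_p = p_A1^2 / (p_B2).
Substituting and setting equal to 1.41e+03 kPa gives a polynomial in X; the root in (0,1) is X = 0.767.
Then n_B2 = 0.233, n_T = 1.77, so y_B2 = 0.132.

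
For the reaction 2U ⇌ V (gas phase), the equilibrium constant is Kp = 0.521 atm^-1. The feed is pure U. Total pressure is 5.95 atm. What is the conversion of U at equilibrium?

Let X = conversion of U (basis 1 mol U); extent of reaction ξ = 0.5X.
Mole table: n_U = 1 − X; n_V = 0.5X.
Total moles n_T = 1 − 0.5X.
Mole fractions y_i = n_i/n_T; Kp = p_V / (p_U^2) with p_i = y_i·P.
Substituting and setting equal to 0.521 atm^-1 gives a polynomial in X; the root in (0,1) is X = 0.727.

X = 0.727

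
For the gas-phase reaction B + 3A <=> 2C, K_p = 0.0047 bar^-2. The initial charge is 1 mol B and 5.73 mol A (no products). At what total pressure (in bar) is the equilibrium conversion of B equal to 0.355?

Basis: 1 mol B initially; let X = conversion of B. Extent ξ = X.
Mole table: n_B = 1 − X; n_A = 5.73 − 3X; n_C = 2X.
Summing: n_T = 6.73 − 2X.
K_p = p_C^2 / (p_B p_A^3) with p_i = (n_i/n_T)·P.
At X = 0.355: the mole-fraction product g(X) = Π y_i^ν_i = 0.279. Since K_p = g(X)·P^{-2}, P = (g/K_p)^(1/2) = (0.279/0.0047)^(1/2) = 7.7 bar.

P = 7.7 bar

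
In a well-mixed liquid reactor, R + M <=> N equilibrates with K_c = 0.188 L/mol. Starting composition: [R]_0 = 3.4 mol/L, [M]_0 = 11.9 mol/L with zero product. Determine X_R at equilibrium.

X = 0.646

Let X = conversion of R; extent ξ = 3.4·X mol/L.
Concentrations: [R] = 3.4 − 3.4X; [M] = 11.9 − 3.4X; [N] = 3.4X.
K_c = [N] / ([R] [M]).
This equals 0.188 at X = 0.646 (the root in 0 < X < 1).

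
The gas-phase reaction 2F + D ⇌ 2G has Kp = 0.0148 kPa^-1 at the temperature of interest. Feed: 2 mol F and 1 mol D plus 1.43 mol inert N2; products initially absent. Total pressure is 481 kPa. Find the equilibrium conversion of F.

X = 0.490

Take 2 mol F as basis and let X be its fractional conversion, so ξ = X.
At extent ξ: n_F = 2 − 2X; n_D = 1 − X; n_G = 2X; n_I = 1.43 (inert).
Summing: n_T = 4.43 − X.
y_i = n_i/n_T, p_i = y_i·P. Kp = p_G^2 / (p_F^2 p_D).
Setting this equal to 0.0148 kPa^-1 and taking the physical root (0 < X < 1) gives X = 0.490.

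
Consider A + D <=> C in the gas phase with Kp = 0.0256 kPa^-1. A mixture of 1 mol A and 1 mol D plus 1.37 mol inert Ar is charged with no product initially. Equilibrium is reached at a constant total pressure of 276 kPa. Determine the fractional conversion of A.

X = 0.536

Basis: 1 mol A initially; let X = conversion of A. Extent ξ = X.
Moles: n_A = 1 − X; n_D = 1 − X; n_C = X; n_I = 1.37 (inert).
Summing: n_T = 3.37 − X.
With p_i = (n_i/n_T)P, Kp = p_C / (p_A p_D).
Setting this equal to 0.0256 kPa^-1 and taking the physical root (0 < X < 1) gives X = 0.536.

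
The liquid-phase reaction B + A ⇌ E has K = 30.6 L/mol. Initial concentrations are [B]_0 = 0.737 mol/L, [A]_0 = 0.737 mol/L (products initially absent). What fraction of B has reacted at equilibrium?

X = 0.810

Let X = conversion of B; extent ξ = 0.737·X mol/L.
Concentrations: [B] = 0.737 − 0.737X; [A] = 0.737 − 0.737X; [E] = 0.737X.
K = [E] / ([B] [A]).
This equals 30.6 at X = 0.810 (the root in 0 < X < 1).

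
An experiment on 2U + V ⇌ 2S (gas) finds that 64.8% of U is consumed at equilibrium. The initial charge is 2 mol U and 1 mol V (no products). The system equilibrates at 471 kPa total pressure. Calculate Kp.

Let X = conversion of U (basis 2 mol U); extent of reaction ξ = X.
Mole table: n_U = 2 − 2X; n_V = 1 − X; n_S = 2X.
Total moles n_T = 3 − X.
At X = 0.648: n_U = 0.704, n_V = 0.352, n_S = 1.3, n_T = 2.35.
p_i = (n_i/n_T)·P. Kp = p_S^2 / (p_U^2 p_V) = 0.0481 kPa^-1.

Kp = 0.0481 kPa^-1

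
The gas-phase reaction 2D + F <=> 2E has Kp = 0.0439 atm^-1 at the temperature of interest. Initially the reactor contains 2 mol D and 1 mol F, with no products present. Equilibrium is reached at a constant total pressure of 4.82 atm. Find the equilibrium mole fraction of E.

Let X = conversion of D (basis 2 mol D); extent of reaction ξ = X.
Moles: n_D = 2 − 2X; n_F = 1 − X; n_E = 2X.
n_T = Σnᵢ = 3 − X.
Mole fractions y_i = n_i/n_T; Kp = p_E^2 / (p_D^2 p_F) with p_i = y_i·P.
Substituting and setting equal to 0.0439 atm^-1 gives a polynomial in X; the root in (0,1) is X = 0.198.
Then n_E = 0.395, n_T = 2.8, so y_E = 0.141.

y_E = 0.141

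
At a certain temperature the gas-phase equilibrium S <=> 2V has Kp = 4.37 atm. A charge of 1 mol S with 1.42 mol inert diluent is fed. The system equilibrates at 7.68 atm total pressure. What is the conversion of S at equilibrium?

Basis: 1 mol S initially; let X = conversion of S. Extent ξ = X.
Mole table: n_S = 1 − X; n_V = 2X; n_I = 1.42 (inert).
n_T = Σnᵢ = 2.42 + X.
With p_i = (n_i/n_T)P, Kp = p_V^2 / (p_S).
This yields a degree-2 equation in X; solving on (0,1), X = 0.468.

X = 0.468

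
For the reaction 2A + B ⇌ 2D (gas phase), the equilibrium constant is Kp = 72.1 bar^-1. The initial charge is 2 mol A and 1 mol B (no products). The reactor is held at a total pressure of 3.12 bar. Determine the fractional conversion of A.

Let X = conversion of A (basis 2 mol A); extent of reaction ξ = X.
Moles: n_A = 2 − 2X; n_B = 1 − X; n_D = 2X.
Total moles n_T = 3 − X.
y_i = n_i/n_T, p_i = y_i·P. Kp = p_D^2 / (p_A^2 p_B).
Substituting and setting equal to 72.1 bar^-1 gives a polynomial in X; the root in (0,1) is X = 0.814.

X = 0.814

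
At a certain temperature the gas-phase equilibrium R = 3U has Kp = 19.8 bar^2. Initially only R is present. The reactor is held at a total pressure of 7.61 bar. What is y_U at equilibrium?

Take 1 mol R as basis and let X be its fractional conversion, so ξ = X.
Species balance: n_R = 1 − X; n_U = 3X.
Total moles n_T = 1 + 2X.
Mole fractions y_i = n_i/n_T; Kp = p_U^3 / (p_R) with p_i = y_i·P.
This yields a degree-3 equation in X; solving on (0,1), X = 0.281.
Then n_U = 0.843, n_T = 1.56, so y_U = 0.540.

y_U = 0.540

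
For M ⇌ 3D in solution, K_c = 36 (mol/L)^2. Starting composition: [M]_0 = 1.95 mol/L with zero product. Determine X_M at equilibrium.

X = 0.543

Let X = conversion of M; extent ξ = 1.95·X mol/L.
Concentrations: [M] = 1.95 − 1.95X; [D] = 5.85X.
K_c = [D]^3 / ([M]).
This equals 36 at X = 0.543 (the root in 0 < X < 1).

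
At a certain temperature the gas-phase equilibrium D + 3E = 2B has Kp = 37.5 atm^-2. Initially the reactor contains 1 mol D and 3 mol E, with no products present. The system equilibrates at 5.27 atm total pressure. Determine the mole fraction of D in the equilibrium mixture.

Let X = conversion of D (basis 1 mol D); extent of reaction ξ = X.
Species balance: n_D = 1 − X; n_E = 3 − 3X; n_B = 2X.
Summing: n_T = 4 − 2X.
y_i = n_i/n_T, p_i = y_i·P. Kp = p_B^2 / (p_D p_E^3).
This yields a degree-4 equation in X; solving on (0,1), X = 0.847.
Then n_D = 0.153, n_T = 2.31, so y_D = 0.066.

y_D = 0.066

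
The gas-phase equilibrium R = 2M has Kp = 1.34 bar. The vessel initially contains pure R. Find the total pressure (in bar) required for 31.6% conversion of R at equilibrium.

Let X = conversion of R (basis 1 mol R); extent of reaction ξ = X.
At extent ξ: n_R = 1 − X; n_M = 2X.
Total moles n_T = 1 + X.
Kp = p_M^2 / (p_R) with p_i = (n_i/n_T)·P.
At X = 0.316: the mole-fraction product g(X) = Π y_i^ν_i = 0.4437. Since Kp = g(X)·P^{1}, P = (Kp/g)^(1/1) = (1.34/0.4437)^(1/1) = 3.02 bar.

P = 3.02 bar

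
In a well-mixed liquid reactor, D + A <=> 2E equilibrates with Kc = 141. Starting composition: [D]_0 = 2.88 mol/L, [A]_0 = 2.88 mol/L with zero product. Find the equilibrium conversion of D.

Let X = conversion of D; extent ξ = 2.88·X mol/L.
Concentrations: [D] = 2.88 − 2.88X; [A] = 2.88 − 2.88X; [E] = 5.76X.
Kc = [E]^2 / ([D] [A]).
Solving Kc = 141 for X ∈ (0,1): X = 0.856.

X = 0.856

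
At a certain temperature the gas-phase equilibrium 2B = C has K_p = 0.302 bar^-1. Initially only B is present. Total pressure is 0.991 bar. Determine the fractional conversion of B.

Basis: 1 mol B initially; let X = conversion of B. Extent ξ = 0.5X.
At extent ξ: n_B = 1 − X; n_C = 0.5X.
Total moles n_T = 1 − 0.5X.
With p_i = (n_i/n_T)P, K_p = p_C / (p_B^2).
Setting this equal to 0.302 bar^-1 and taking the physical root (0 < X < 1) gives X = 0.325.

X = 0.325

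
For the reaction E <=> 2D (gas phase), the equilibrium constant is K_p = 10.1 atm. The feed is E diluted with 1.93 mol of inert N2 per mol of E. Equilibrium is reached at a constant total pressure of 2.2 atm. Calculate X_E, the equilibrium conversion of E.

X = 0.838

Take 1 mol E as basis and let X be its fractional conversion, so ξ = X.
Species balance: n_E = 1 − X; n_D = 2X; n_I = 1.93 (inert).
n_T = Σnᵢ = 2.93 + X.
With p_i = (n_i/n_T)P, K_p = p_D^2 / (p_E).
This yields a degree-2 equation in X; solving on (0,1), X = 0.838.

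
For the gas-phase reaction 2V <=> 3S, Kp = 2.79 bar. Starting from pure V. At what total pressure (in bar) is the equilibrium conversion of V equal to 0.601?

Basis: 1 mol V initially; let X = conversion of V. Extent ξ = 0.5X.
Mole table: n_V = 1 − X; n_S = 1.5X.
n_T = Σnᵢ = 1 + 0.5X.
Kp = p_S^3 / (p_V^2) with p_i = (n_i/n_T)·P.
At X = 0.601: the mole-fraction product g(X) = Π y_i^ν_i = 3.539. Since Kp = g(X)·P^{1}, P = (Kp/g)^(1/1) = (2.79/3.539)^(1/1) = 0.788 bar.

P = 0.788 bar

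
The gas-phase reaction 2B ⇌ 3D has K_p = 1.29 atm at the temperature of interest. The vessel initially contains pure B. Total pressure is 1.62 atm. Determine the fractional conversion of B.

Basis: 1 mol B initially; let X = conversion of B. Extent ξ = 0.5X.
At extent ξ: n_B = 1 − X; n_D = 1.5X.
Total moles n_T = 1 + 0.5X.
With p_i = (n_i/n_T)P, K_p = p_D^3 / (p_B^2).
Setting this equal to 1.29 atm and taking the physical root (0 < X < 1) gives X = 0.446.

X = 0.446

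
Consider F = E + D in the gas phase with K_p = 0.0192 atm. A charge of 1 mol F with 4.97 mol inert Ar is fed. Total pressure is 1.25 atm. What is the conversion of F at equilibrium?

Basis: 1 mol F initially; let X = conversion of F. Extent ξ = X.
Species balance: n_F = 1 − X; n_E = X; n_D = X; n_I = 4.97 (inert).
Total moles n_T = 5.97 + X.
Mole fractions y_i = n_i/n_T; K_p = p_E p_D / (p_F) with p_i = y_i·P.
Equating to 0.0192 atm and solving on 0 < X < 1: X = 0.265.

X = 0.265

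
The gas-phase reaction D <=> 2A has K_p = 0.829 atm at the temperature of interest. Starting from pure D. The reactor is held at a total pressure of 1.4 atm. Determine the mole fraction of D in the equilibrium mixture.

y_D = 0.472

Basis: 1 mol D initially; let X = conversion of D. Extent ξ = X.
Mole table: n_D = 1 − X; n_A = 2X.
Summing: n_T = 1 + X.
With p_i = (n_i/n_T)P, K_p = p_A^2 / (p_D).
Substituting and setting equal to 0.829 atm gives a polynomial in X; the root in (0,1) is X = 0.359.
Then n_D = 0.641, n_T = 1.36, so y_D = 0.472.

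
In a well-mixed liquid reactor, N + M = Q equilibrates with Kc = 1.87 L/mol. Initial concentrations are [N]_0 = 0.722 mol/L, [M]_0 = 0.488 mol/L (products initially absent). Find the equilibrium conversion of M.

Let X = conversion of M; extent ξ = 0.488·X mol/L.
Concentrations: [N] = 0.722 − 0.488X; [M] = 0.488 − 0.488X; [Q] = 0.488X.
Kc = [Q] / ([N] [M]).
Equating to 1.87 L/mol: the physical root is X = 0.478.

X = 0.478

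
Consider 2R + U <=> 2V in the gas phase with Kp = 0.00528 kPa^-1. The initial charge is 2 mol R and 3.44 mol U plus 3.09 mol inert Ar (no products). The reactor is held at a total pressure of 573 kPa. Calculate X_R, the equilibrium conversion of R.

X = 0.512

Take 2 mol R as basis and let X be its fractional conversion, so ξ = X.
Species balance: n_R = 2 − 2X; n_U = 3.44 − X; n_V = 2X; n_I = 3.09 (inert).
Total moles n_T = 8.53 − X.
y_i = n_i/n_T, p_i = y_i·P. Kp = p_V^2 / (p_R^2 p_U).
Substituting and setting equal to 0.00528 kPa^-1 gives a polynomial in X; the root in (0,1) is X = 0.512.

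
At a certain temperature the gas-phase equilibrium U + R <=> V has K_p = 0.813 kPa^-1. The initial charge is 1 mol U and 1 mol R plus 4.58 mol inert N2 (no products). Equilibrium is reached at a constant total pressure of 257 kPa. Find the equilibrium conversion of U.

Let X = conversion of U (basis 1 mol U); extent of reaction ξ = X.
Species balance: n_U = 1 − X; n_R = 1 − X; n_V = X; n_I = 4.58 (inert).
Total moles n_T = 6.58 − X.
y_i = n_i/n_T, p_i = y_i·P. K_p = p_V / (p_U p_R).
Equating to 0.813 kPa^-1 and solving on 0 < X < 1: X = 0.848.

X = 0.848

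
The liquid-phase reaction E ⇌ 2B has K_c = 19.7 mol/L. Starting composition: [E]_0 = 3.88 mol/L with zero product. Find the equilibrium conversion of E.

Let X = conversion of E; extent ξ = 3.88·X mol/L.
Concentrations: [E] = 3.88 − 3.88X; [B] = 7.76X.
K_c = [B]^2 / ([E]).
Solving K_c = 19.7 for X ∈ (0,1): X = 0.658.

X = 0.658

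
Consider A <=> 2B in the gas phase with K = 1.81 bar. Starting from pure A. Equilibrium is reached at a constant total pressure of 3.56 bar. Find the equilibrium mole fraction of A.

y_A = 0.497

Let X = conversion of A (basis 1 mol A); extent of reaction ξ = X.
At extent ξ: n_A = 1 − X; n_B = 2X.
n_T = Σnᵢ = 1 + X.
Mole fractions y_i = n_i/n_T; K = p_B^2 / (p_A) with p_i = y_i·P.
Setting this equal to 1.81 bar and taking the physical root (0 < X < 1) gives X = 0.336.
Then n_A = 0.664, n_T = 1.34, so y_A = 0.497.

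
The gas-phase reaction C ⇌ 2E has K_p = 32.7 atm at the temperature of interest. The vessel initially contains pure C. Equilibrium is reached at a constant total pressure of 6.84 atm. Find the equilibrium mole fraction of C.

Basis: 1 mol C initially; let X = conversion of C. Extent ξ = X.
Moles: n_C = 1 − X; n_E = 2X.
Summing: n_T = 1 + X.
With p_i = (n_i/n_T)P, K_p = p_E^2 / (p_C).
This yields a degree-2 equation in X; solving on (0,1), X = 0.738.
Then n_C = 0.262, n_T = 1.74, so y_C = 0.151.

y_C = 0.151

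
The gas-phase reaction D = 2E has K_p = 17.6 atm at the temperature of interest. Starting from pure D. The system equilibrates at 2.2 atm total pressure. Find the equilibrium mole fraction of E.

Basis: 1 mol D initially; let X = conversion of D. Extent ξ = X.
Moles: n_D = 1 − X; n_E = 2X.
Total moles n_T = 1 + X.
y_i = n_i/n_T, p_i = y_i·P. K_p = p_E^2 / (p_D).
Substituting and setting equal to 17.6 atm gives a polynomial in X; the root in (0,1) is X = 0.816.
Then n_E = 1.63, n_T = 1.82, so y_E = 0.899.

y_E = 0.899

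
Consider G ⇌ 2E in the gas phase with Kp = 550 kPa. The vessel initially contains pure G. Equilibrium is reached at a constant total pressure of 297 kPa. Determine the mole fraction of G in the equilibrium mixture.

Let X = conversion of G (basis 1 mol G); extent of reaction ξ = X.
Mole table: n_G = 1 − X; n_E = 2X.
Total moles n_T = 1 + X.
With p_i = (n_i/n_T)P, Kp = p_E^2 / (p_G).
Setting this equal to 550 kPa and taking the physical root (0 < X < 1) gives X = 0.563.
Then n_G = 0.437, n_T = 1.56, so y_G = 0.280.

y_G = 0.280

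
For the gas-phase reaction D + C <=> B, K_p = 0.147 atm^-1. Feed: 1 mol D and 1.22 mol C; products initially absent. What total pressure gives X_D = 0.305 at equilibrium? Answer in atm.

P = 6.25 atm

Let X = conversion of D (basis 1 mol D); extent of reaction ξ = X.
Moles: n_D = 1 − X; n_C = 1.22 − X; n_B = X.
Summing: n_T = 2.22 − X.
K_p = p_B / (p_D p_C) with p_i = (n_i/n_T)·P.
At X = 0.305: the mole-fraction product g(X) = Π y_i^ν_i = 0.9185. Since K_p = g(X)·P^{-1}, P = (g/K_p)^(1/1) = (0.9185/0.147)^(1/1) = 6.25 atm.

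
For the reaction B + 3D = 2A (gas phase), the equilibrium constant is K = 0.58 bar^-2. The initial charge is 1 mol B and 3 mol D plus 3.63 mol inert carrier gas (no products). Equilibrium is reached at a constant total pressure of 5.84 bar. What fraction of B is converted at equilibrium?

Take 1 mol B as basis and let X be its fractional conversion, so ξ = X.
Mole table: n_B = 1 − X; n_D = 3 − 3X; n_A = 2X; n_I = 3.63 (inert).
Total moles n_T = 7.63 − 2X.
y_i = n_i/n_T, p_i = y_i·P. K = p_A^2 / (p_B p_D^3).
Setting this equal to 0.58 bar^-2 and taking the physical root (0 < X < 1) gives X = 0.476.

X = 0.476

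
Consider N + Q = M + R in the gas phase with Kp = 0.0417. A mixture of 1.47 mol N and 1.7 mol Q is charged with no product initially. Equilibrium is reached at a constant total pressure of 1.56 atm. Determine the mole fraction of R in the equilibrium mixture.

Basis: 1.47 mol N initially; let X = conversion of N. Extent ξ = 1.47X.
Mole table: n_N = 1.47 − 1.47X; n_Q = 1.7 − 1.47X; n_M = 1.47X; n_R = 1.47X.
Since Δν = 0, n_T = 3.17 throughout.
With p_i = (n_i/n_T)P, Kp = p_M p_R / (p_N p_Q).
This yields a degree-2 equation in X; solving on (0,1), X = 0.182.
Then n_R = 0.268, n_T = 3.17, so y_R = 0.085.

y_R = 0.085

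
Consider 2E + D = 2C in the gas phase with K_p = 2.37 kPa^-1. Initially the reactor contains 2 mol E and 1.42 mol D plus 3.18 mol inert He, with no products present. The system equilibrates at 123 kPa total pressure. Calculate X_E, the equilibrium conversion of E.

Take 2 mol E as basis and let X be its fractional conversion, so ξ = X.
At extent ξ: n_E = 2 − 2X; n_D = 1.42 − X; n_C = 2X; n_I = 3.18 (inert).
Total moles n_T = 6.6 − X.
Mole fractions y_i = n_i/n_T; K_p = p_C^2 / (p_E^2 p_D) with p_i = y_i·P.
Setting this equal to 2.37 kPa^-1 and taking the physical root (0 < X < 1) gives X = 0.844.

X = 0.844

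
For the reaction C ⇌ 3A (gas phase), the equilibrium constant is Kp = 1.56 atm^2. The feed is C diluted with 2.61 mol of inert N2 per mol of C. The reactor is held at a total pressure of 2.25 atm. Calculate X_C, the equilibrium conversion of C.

Basis: 1 mol C initially; let X = conversion of C. Extent ξ = X.
Mole table: n_C = 1 − X; n_A = 3X; n_I = 2.61 (inert).
n_T = Σnᵢ = 3.61 + 2X.
With p_i = (n_i/n_T)P, Kp = p_A^3 / (p_C).
Substituting and setting equal to 1.56 atm^2 gives a polynomial in X; the root in (0,1) is X = 0.496.

X = 0.496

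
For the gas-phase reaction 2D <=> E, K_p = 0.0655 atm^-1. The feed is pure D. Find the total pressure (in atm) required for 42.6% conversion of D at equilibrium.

Basis: 1 mol D initially; let X = conversion of D. Extent ξ = 0.5X.
Moles: n_D = 1 − X; n_E = 0.5X.
Total moles n_T = 1 − 0.5X.
K_p = p_E / (p_D^2) with p_i = (n_i/n_T)·P.
At X = 0.426: the mole-fraction product g(X) = Π y_i^ν_i = 0.5088. Since K_p = g(X)·P^{-1}, P = (g/K_p)^(1/1) = (0.5088/0.0655)^(1/1) = 7.77 atm.

P = 7.77 atm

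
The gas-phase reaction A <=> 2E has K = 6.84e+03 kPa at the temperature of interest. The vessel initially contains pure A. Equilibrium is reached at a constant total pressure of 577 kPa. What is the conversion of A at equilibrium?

Let X = conversion of A (basis 1 mol A); extent of reaction ξ = X.
Moles: n_A = 1 − X; n_E = 2X.
n_T = Σnᵢ = 1 + X.
y_i = n_i/n_T, p_i = y_i·P. K = p_E^2 / (p_A).
Setting this equal to 6.84e+03 kPa and taking the physical root (0 < X < 1) gives X = 0.865.

X = 0.865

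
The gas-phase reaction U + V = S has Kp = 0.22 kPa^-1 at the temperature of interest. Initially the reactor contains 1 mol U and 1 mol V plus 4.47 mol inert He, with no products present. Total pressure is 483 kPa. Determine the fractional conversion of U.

X = 0.794

Let X = conversion of U (basis 1 mol U); extent of reaction ξ = X.
Species balance: n_U = 1 − X; n_V = 1 − X; n_S = X; n_I = 4.47 (inert).
n_T = Σnᵢ = 6.47 − X.
y_i = n_i/n_T, p_i = y_i·P. Kp = p_S / (p_U p_V).
This yields a degree-2 equation in X; solving on (0,1), X = 0.794.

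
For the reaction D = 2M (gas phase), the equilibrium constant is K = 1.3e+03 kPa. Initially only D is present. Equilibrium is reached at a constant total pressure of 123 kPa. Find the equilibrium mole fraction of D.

Basis: 1 mol D initially; let X = conversion of D. Extent ξ = X.
At extent ξ: n_D = 1 − X; n_M = 2X.
Summing: n_T = 1 + X.
With p_i = (n_i/n_T)P, K = p_M^2 / (p_D).
Substituting and setting equal to 1.3e+03 kPa gives a polynomial in X; the root in (0,1) is X = 0.852.
Then n_D = 0.148, n_T = 1.85, so y_D = 0.080.

y_D = 0.080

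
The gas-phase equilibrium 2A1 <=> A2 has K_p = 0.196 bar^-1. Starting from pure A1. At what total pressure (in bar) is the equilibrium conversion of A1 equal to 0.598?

Basis: 1 mol A1 initially; let X = conversion of A1. Extent ξ = 0.5X.
Mole table: n_A1 = 1 − X; n_A2 = 0.5X.
n_T = Σnᵢ = 1 − 0.5X.
K_p = p_A2 / (p_A1^2) with p_i = (n_i/n_T)·P.
At X = 0.598: the mole-fraction product g(X) = Π y_i^ν_i = 1.297. Since K_p = g(X)·P^{-1}, P = (g/K_p)^(1/1) = (1.297/0.196)^(1/1) = 6.62 bar.

P = 6.62 bar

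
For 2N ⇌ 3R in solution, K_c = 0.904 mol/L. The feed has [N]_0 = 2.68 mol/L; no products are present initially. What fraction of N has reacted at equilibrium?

Let X = conversion of N; extent ξ = 2.68X/2 mol/L.
Concentrations: [N] = 2.68 − 2.68X; [R] = 4.02X.
K_c = [R]^3 / ([N]^2).
Setting equal to 0.904 and solving for X on (0,1) gives X = 0.349.

X = 0.349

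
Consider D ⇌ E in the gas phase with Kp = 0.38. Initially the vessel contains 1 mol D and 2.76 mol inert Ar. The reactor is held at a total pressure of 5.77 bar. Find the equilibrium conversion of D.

Basis: 1 mol D initially; let X = conversion of D. Extent ξ = X.
At extent ξ: n_D = 1 − X; n_E = X; n_I = 2.76 (inert).
Total moles n_T = 3.76 (Δν = 0, constant).
y_i = n_i/n_T, p_i = y_i·P. Kp = p_E / (p_D).
This yields a degree-1 equation in X; solving on (0,1), X = 0.275.

X = 0.275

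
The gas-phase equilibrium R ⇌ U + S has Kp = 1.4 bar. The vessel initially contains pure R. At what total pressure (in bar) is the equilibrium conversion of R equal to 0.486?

P = 4.53 bar

Basis: 1 mol R initially; let X = conversion of R. Extent ξ = X.
Moles: n_R = 1 − X; n_U = X; n_S = X.
Summing: n_T = 1 + X.
Kp = p_U p_S / (p_R) with p_i = (n_i/n_T)·P.
At X = 0.486: the mole-fraction product g(X) = Π y_i^ν_i = 0.3092. Since Kp = g(X)·P^{1}, P = (Kp/g)^(1/1) = (1.4/0.3092)^(1/1) = 4.53 bar.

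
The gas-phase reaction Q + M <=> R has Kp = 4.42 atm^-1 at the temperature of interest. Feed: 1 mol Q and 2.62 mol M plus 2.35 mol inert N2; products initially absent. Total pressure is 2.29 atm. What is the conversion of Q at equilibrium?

X = 0.782

Let X = conversion of Q (basis 1 mol Q); extent of reaction ξ = X.
Mole table: n_Q = 1 − X; n_M = 2.62 − X; n_R = X; n_I = 2.35 (inert).
n_T = Σnᵢ = 5.97 − X.
y_i = n_i/n_T, p_i = y_i·P. Kp = p_R / (p_Q p_M).
Substituting and setting equal to 4.42 atm^-1 gives a polynomial in X; the root in (0,1) is X = 0.782.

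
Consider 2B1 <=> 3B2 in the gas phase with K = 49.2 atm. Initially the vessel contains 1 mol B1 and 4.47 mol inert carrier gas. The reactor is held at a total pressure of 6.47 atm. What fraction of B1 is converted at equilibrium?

X = 0.802

Basis: 1 mol B1 initially; let X = conversion of B1. Extent ξ = 0.5X.
Species balance: n_B1 = 1 − X; n_B2 = 1.5X; n_I = 4.47 (inert).
Total moles n_T = 5.47 + 0.5X.
y_i = n_i/n_T, p_i = y_i·P. K = p_B2^3 / (p_B1^2).
This yields a degree-3 equation in X; solving on (0,1), X = 0.802.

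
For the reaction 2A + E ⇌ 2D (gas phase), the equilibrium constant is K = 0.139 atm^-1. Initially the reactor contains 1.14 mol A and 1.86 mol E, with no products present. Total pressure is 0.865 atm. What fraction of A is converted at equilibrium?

Let X = conversion of A (basis 1.14 mol A); extent of reaction ξ = 0.57X.
Mole table: n_A = 1.14 − 1.14X; n_E = 1.86 − 0.57X; n_D = 1.14X.
n_T = Σnᵢ = 3 − 0.57X.
With p_i = (n_i/n_T)P, K = p_D^2 / (p_A^2 p_E).
This yields a degree-3 equation in X; solving on (0,1), X = 0.212.

X = 0.212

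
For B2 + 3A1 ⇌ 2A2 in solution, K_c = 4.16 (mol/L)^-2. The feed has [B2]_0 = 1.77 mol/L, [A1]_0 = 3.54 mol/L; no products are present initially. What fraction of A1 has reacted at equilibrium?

Let X = conversion of A1; extent ξ = 3.54X/3 mol/L.
Concentrations: [B2] = 1.77 − 1.18X; [A1] = 3.54 − 3.54X; [A2] = 2.36X.
K_c = [A2]^2 / ([B2] [A1]^3).
Equating to 4.16 (mol/L)^-2: the physical root is X = 0.737.

X = 0.737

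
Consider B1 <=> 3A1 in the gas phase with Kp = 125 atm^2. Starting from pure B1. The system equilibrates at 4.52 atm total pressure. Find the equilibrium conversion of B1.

Let X = conversion of B1 (basis 1 mol B1); extent of reaction ξ = X.
Species balance: n_B1 = 1 − X; n_A1 = 3X.
n_T = Σnᵢ = 1 + 2X.
y_i = n_i/n_T, p_i = y_i·P. Kp = p_A1^3 / (p_B1).
Equating to 125 atm^2 and solving on 0 < X < 1: X = 0.722.

X = 0.722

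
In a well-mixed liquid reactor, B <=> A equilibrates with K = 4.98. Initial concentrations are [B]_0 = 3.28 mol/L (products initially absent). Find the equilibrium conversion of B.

X = 0.833

Let X = conversion of B; extent ξ = 3.28·X mol/L.
Concentrations: [B] = 3.28 − 3.28X; [A] = 3.28X.
K = [A] / ([B]).
Setting equal to 4.98 and solving for X on (0,1) gives X = 0.833.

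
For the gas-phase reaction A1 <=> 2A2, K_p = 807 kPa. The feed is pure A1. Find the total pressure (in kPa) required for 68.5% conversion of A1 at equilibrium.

Basis: 1 mol A1 initially; let X = conversion of A1. Extent ξ = X.
Moles: n_A1 = 1 − X; n_A2 = 2X.
Total moles n_T = 1 + X.
K_p = p_A2^2 / (p_A1) with p_i = (n_i/n_T)·P.
At X = 0.685: the mole-fraction product g(X) = Π y_i^ν_i = 3.536. Since K_p = g(X)·P^{1}, P = (K_p/g)^(1/1) = (807/3.536)^(1/1) = 228 kPa.

P = 228 kPa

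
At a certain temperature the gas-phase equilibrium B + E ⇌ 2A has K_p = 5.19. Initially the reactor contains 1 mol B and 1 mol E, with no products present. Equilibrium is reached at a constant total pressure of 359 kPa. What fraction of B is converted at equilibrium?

Basis: 1 mol B initially; let X = conversion of B. Extent ξ = X.
Mole table: n_B = 1 − X; n_E = 1 − X; n_A = 2X.
n_T stays at 2 (no change in mole number).
With p_i = (n_i/n_T)P, K_p = p_A^2 / (p_B p_E).
This yields a degree-2 equation in X; solving on (0,1), X = 0.533.

X = 0.533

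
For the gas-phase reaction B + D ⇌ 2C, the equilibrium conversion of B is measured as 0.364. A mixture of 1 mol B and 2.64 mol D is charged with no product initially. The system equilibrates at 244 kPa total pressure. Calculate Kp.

Kp = 0.366

Take 1 mol B as basis and let X be its fractional conversion, so ξ = X.
At extent ξ: n_B = 1 − X; n_D = 2.64 − X; n_C = 2X.
n_T stays at 3.64 (no change in mole number).
At X = 0.364: n_B = 0.636, n_D = 2.28, n_C = 0.728, n_T = 3.64.
p_i = (n_i/n_T)·P. Kp = p_C^2 / (p_B p_D) = 0.366.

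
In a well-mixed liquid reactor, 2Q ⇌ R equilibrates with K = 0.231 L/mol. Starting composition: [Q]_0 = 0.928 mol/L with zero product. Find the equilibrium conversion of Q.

Let X = conversion of Q; extent ξ = 0.928X/2 mol/L.
Concentrations: [Q] = 0.928 − 0.928X; [R] = 0.464X.
K = [R] / ([Q]^2).
Solving K = 0.231 for X ∈ (0,1): X = 0.245.

X = 0.245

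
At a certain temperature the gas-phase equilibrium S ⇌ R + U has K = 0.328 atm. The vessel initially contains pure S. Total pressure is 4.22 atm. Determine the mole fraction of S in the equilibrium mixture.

Let X = conversion of S (basis 1 mol S); extent of reaction ξ = X.
At extent ξ: n_S = 1 − X; n_R = X; n_U = X.
Summing: n_T = 1 + X.
With p_i = (n_i/n_T)P, K = p_R p_U / (p_S).
Setting this equal to 0.328 atm and taking the physical root (0 < X < 1) gives X = 0.269.
Then n_S = 0.731, n_T = 1.27, so y_S = 0.577.

y_S = 0.577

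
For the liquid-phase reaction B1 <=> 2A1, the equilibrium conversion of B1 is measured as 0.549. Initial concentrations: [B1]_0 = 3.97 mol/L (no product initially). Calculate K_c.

K_c = 10.6 mol/L

Let X = conversion of B1.
Concentrations: [B1] = 3.97 − 3.97X; [A1] = 7.94X.
At X = 0.549: [B1] = 1.79, [A1] = 4.36.
K_c = [A1]^2 / ([B1]) = 10.6 mol/L.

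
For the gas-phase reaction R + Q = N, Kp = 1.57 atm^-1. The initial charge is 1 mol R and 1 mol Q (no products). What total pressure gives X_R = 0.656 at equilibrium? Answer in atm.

P = 4.75 atm

Basis: 1 mol R initially; let X = conversion of R. Extent ξ = X.
Mole table: n_R = 1 − X; n_Q = 1 − X; n_N = X.
Summing: n_T = 2 − X.
Kp = p_N / (p_R p_Q) with p_i = (n_i/n_T)·P.
At X = 0.656: the mole-fraction product g(X) = Π y_i^ν_i = 7.451. Since Kp = g(X)·P^{-1}, P = (g/Kp)^(1/1) = (7.451/1.57)^(1/1) = 4.75 atm.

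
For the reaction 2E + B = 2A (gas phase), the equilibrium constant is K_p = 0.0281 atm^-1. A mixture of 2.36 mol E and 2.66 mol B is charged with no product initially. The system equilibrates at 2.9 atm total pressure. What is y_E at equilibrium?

Take 2.36 mol E as basis and let X be its fractional conversion, so ξ = 1.18X.
At extent ξ: n_E = 2.36 − 2.36X; n_B = 2.66 − 1.18X; n_A = 2.36X.
n_T = Σnᵢ = 5.02 − 1.18X.
Mole fractions y_i = n_i/n_T; K_p = p_A^2 / (p_E^2 p_B) with p_i = y_i·P.
Substituting and setting equal to 0.0281 atm^-1 gives a polynomial in X; the root in (0,1) is X = 0.169.
Then n_E = 1.96, n_T = 4.82, so y_E = 0.407.

y_E = 0.407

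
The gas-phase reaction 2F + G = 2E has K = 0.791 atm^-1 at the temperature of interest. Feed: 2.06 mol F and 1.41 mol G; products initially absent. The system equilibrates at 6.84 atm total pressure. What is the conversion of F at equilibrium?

Take 2.06 mol F as basis and let X be its fractional conversion, so ξ = 1.03X.
Species balance: n_F = 2.06 − 2.06X; n_G = 1.41 − 1.03X; n_E = 2.06X.
Total moles n_T = 3.47 − 1.03X.
y_i = n_i/n_T, p_i = y_i·P. K = p_E^2 / (p_F^2 p_G).
Setting this equal to 0.791 atm^-1 and taking the physical root (0 < X < 1) gives X = 0.556.

X = 0.556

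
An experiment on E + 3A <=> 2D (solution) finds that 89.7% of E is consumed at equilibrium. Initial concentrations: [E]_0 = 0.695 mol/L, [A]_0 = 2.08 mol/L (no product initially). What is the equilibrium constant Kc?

Let X = conversion of E.
Concentrations: [E] = 0.695 − 0.695X; [A] = 2.08 − 2.08X; [D] = 1.39X.
At X = 0.897: [E] = 0.0716, [A] = 0.21, [D] = 1.25.
Kc = [D]^2 / ([E] [A]^3) = 2.35e+03 (mol/L)^-2.

Kc = 2.35e+03 (mol/L)^-2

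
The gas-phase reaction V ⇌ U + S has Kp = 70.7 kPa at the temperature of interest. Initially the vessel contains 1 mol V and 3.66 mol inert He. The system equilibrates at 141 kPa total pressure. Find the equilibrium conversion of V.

X = 0.778

Let X = conversion of V (basis 1 mol V); extent of reaction ξ = X.
At extent ξ: n_V = 1 − X; n_U = X; n_S = X; n_I = 3.66 (inert).
n_T = Σnᵢ = 4.66 + X.
With p_i = (n_i/n_T)P, Kp = p_U p_S / (p_V).
Setting this equal to 70.7 kPa and taking the physical root (0 < X < 1) gives X = 0.778.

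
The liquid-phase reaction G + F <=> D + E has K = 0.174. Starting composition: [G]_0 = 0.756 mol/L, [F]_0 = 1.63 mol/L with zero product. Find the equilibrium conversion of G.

Let X = conversion of G; extent ξ = 0.756·X mol/L.
Concentrations: [G] = 0.756 − 0.756X; [F] = 1.63 − 0.756X; [D] = 0.756X; [E] = 0.756X.
K = [D] [E] / ([G] [F]).
This equals 0.174 at X = 0.419 (the root in 0 < X < 1).

X = 0.419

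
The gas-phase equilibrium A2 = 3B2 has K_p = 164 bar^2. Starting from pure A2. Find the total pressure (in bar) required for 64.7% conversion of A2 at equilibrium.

P = 6.45 bar

Take 1 mol A2 as basis and let X be its fractional conversion, so ξ = X.
Species balance: n_A2 = 1 − X; n_B2 = 3X.
Summing: n_T = 1 + 2X.
K_p = p_B2^3 / (p_A2) with p_i = (n_i/n_T)·P.
At X = 0.647: the mole-fraction product g(X) = Π y_i^ν_i = 3.937. Since K_p = g(X)·P^{2}, P = (K_p/g)^(1/2) = (164/3.937)^(1/2) = 6.45 bar.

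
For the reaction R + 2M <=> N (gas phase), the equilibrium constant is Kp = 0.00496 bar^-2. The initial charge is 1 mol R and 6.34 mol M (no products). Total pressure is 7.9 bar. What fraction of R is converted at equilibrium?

Basis: 1 mol R initially; let X = conversion of R. Extent ξ = X.
Moles: n_R = 1 − X; n_M = 6.34 − 2X; n_N = X.
n_T = Σnᵢ = 7.34 − 2X.
Mole fractions y_i = n_i/n_T; Kp = p_N / (p_R p_M^2) with p_i = y_i·P.
This yields a degree-3 equation in X; solving on (0,1), X = 0.185.

X = 0.185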